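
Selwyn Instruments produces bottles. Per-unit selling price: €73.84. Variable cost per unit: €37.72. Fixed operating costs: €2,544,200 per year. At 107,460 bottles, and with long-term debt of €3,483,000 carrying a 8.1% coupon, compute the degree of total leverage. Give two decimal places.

Contribution at this volume is 107,460 × €36.12 = €3,881,455.20.
Subtracting fixed costs: EBIT = €3,881,455.20 − €2,544,200 = €1,337,255.20. Interest = €282,123.00.
DOL = €3,881,455.20 ÷ €1,337,255.20 = 2.9026; DFL = €1,337,255.20 ÷ €1,055,132.20 = 1.2674.
Combined leverage = 2.9026 × 1.2674 = 3.6788.

3.68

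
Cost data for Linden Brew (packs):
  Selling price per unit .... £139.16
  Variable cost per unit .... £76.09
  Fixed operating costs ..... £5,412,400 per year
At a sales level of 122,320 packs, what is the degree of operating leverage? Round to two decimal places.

Contribution at this volume is 122,320 × £63.07 = £7,714,722.40.
Subtracting fixed costs: EBIT = £7,714,722.40 − £5,412,400 = £2,302,322.40.
Degree of operating leverage = £7,714,722.40 / £2,302,322.40 = 3.3508.

3.35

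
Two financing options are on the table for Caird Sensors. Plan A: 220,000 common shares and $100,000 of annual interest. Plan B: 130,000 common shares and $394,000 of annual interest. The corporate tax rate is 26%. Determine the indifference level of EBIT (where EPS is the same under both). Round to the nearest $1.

At indifference, (EBIT − 100,000)(1 − t)/220,000 = (EBIT − 394,000)(1 − t)/130,000.
The (1 − t) factor cancels: (EBIT − 100,000) × 130,000 = (EBIT − 394,000) × 220,000.
Solving, EBIT = (394,000·220,000 − 100,000·130,000) / (220,000 − 130,000) = 73,680,000,000 / 90,000 = 818,666.67.

$818,667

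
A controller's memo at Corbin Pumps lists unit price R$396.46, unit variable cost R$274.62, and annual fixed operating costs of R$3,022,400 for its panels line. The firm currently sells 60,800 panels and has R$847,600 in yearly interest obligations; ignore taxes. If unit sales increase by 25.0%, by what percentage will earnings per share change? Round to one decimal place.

+52.3%

At 60,800 units, contribution = 60,800 × R$121.84 = R$7,407,872.00.
Subtracting fixed costs: EBIT = R$7,407,872.00 − R$3,022,400 = R$4,385,472.00.
After interest of R$847,600.00, pre-tax earnings = R$3,537,872.00.
DCL = total CM / (EBIT − I) = R$7,407,872.00 / R$3,537,872.00 = 2.0939.
EPS therefore changes by 2.0939 × (+25.0%) = +52.3%.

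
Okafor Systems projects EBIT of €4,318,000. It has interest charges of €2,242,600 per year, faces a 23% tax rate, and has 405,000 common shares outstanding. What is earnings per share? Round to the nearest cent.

Pre-tax income = €4,318,000 − €2,242,600.00 = €2,075,400.00.
After tax at 23%: net income = €2,075,400.00 × 0.77 = €1,598,058.00.
Per share: €1,598,058.00 / 405,000 shares = €3.95.

€3.95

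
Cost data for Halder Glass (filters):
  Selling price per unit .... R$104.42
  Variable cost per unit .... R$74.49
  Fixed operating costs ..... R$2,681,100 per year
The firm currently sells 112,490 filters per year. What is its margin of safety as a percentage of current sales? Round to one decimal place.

Unit CM = price − variable cost = R$104.42 − R$74.49 = R$29.93. Break-even units = R$2,681,100 ÷ R$29.93 = 89,579.02; break-even revenue = 89,579.02 × R$104.42 = R$9,353,841.03.
Actual sales revenue = 112,490 × R$104.42 = R$11,746,205.80.
Margin of safety = (R$11,746,205.80 − R$9,353,841.03) ÷ R$11,746,205.80 = 20.4%.

20.4%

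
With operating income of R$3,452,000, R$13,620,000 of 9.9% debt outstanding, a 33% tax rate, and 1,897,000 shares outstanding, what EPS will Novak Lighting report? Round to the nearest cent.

R$0.74

Interest = R$1,348,380.00, so EBT = R$3,452,000 − R$1,348,380.00 = R$2,103,620.00.
Net income = R$2,103,620.00 × (1 − 0.33) = R$1,409,425.40.
EPS = R$1,409,425.40 ÷ 1,897,000 = R$0.74.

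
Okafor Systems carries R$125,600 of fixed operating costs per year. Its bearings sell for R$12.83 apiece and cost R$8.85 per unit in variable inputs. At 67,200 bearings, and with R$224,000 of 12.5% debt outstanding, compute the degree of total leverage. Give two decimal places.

Total contribution margin = 67,200 × R$3.98 = R$267,456.00.
Operating income = contribution − fixed costs = R$267,456.00 − R$125,600 = R$141,856.00. Interest = R$28,000.00.
DOL = R$267,456.00 ÷ R$141,856.00 = 1.8854; DFL = R$141,856.00 ÷ R$113,856.00 = 1.2459.
DCL = DOL × DFL = 1.8854 × 1.2459 = 2.3490.

2.35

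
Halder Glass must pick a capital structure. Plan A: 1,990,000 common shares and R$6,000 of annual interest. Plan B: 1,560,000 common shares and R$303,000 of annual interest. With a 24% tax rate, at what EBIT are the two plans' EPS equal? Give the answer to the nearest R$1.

At indifference, (EBIT − 6,000)(1 − t)/1,990,000 = (EBIT − 303,000)(1 − t)/1,560,000.
Cancelling (1 − t) and cross-multiplying: 1,560,000·(EBIT − 6,000) = 1,990,000·(EBIT − 303,000).
Solving, EBIT = (303,000·1,990,000 − 6,000·1,560,000) / (1,990,000 − 1,560,000) = 593,610,000,000 / 430,000 = 1,380,488.37.

R$1,380,488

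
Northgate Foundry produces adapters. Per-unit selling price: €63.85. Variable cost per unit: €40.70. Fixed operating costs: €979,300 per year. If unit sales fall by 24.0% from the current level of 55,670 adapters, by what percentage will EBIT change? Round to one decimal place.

-99.9%

Total contribution margin = 55,670 × €23.15 = €1,288,760.50.
EBIT = €1,288,760.50 − €979,300 = €309,460.50.
So DOL = total CM / EBIT = €1,288,760.50 / €309,460.50 = 4.1645.
So EBIT moves 4.1645 × (-24.0%) = -99.9%.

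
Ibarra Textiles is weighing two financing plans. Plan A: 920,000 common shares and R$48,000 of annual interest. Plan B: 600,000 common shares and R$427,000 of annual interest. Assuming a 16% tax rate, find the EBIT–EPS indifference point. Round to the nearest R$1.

R$1,137,625

At indifference, (EBIT − 48,000)(1 − t)/920,000 = (EBIT − 427,000)(1 − t)/600,000.
Cancelling (1 − t) and cross-multiplying: 600,000·(EBIT − 48,000) = 920,000·(EBIT − 427,000).
EBIT × (920,000 − 600,000) = 427,000 × 920,000 − 48,000 × 600,000 = 364,040,000,000, so EBIT = 364,040,000,000 ÷ 320,000 = 1,137,625.00.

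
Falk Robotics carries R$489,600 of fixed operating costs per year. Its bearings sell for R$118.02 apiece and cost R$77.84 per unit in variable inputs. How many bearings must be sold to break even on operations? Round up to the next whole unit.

Each unit contributes R$118.02 − R$77.84 = R$40.18.
Break-even volume = fixed costs ÷ CM per unit = R$489,600 ÷ R$40.18 = 12,185.17, so 12,186 bearings.

12,186 bearings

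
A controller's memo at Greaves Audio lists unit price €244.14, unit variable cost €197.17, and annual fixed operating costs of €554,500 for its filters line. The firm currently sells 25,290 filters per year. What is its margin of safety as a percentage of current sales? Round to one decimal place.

53.3%

Each unit contributes €244.14 − €197.17 = €46.97. Break-even units = €554,500 ÷ €46.97 = 11,805.41; break-even revenue = 11,805.41 × €244.14 = €2,882,172.24.
Current sales = 25,290 × €244.14 = €6,174,300.60.
Margin of safety = (€6,174,300.60 − €2,882,172.24) ÷ €6,174,300.60 = 53.3%.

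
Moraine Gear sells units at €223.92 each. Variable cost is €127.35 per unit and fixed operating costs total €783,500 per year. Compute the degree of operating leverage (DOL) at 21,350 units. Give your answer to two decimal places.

Total contribution margin = 21,350 × €96.57 = €2,061,769.50.
EBIT = €2,061,769.50 − €783,500 = €1,278,269.50.
So DOL = total CM / EBIT = €2,061,769.50 / €1,278,269.50 = 1.6129.

1.61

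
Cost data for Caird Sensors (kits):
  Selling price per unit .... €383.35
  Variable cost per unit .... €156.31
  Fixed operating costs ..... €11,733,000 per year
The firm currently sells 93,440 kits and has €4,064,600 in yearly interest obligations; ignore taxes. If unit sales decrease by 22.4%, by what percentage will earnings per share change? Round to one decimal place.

Total contribution margin = 93,440 × €227.04 = €21,214,617.60.
Operating income = contribution − fixed costs = €21,214,617.60 − €11,733,000 = €9,481,617.60.
Interest = €4,064,600.00, so EBIT − I = €5,417,017.60.
DCL = total CM / (EBIT − I) = €21,214,617.60 / €5,417,017.60 = 3.9163.
EPS therefore changes by 3.9163 × (-22.4%) = -87.7%.

-87.7%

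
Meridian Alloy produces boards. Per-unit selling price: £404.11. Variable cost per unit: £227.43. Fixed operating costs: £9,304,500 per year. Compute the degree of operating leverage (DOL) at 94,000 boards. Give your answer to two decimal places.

Total contribution margin = 94,000 × £176.68 = £16,607,920.00.
EBIT = £16,607,920.00 − £9,304,500 = £7,303,420.00.
So DOL = total CM / EBIT = £16,607,920.00 / £7,303,420.00 = 2.2740.

2.27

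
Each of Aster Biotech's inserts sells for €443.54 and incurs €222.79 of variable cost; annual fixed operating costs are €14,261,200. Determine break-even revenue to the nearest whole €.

CM per unit = €443.54 − €222.79 = €220.75; CM ratio = €220.75 / €443.54 = 0.4977.
Break-even sales = FC ÷ CM ratio = €14,261,200 × €443.54 / €220.75 = €28,654,191.

€28,654,191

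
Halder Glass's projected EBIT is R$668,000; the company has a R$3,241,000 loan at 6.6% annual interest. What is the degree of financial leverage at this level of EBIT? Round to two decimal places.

Interest = R$213,906.00.
Degree of financial leverage = EBIT / (EBIT − interest) = R$668,000 / R$454,094.00 = 1.4711.

1.47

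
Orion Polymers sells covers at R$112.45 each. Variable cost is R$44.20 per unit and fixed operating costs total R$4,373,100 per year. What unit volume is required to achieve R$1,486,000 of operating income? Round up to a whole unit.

Contribution margin per unit = R$112.45 − R$44.20 = R$68.25.
Units = (FC + target) / CM = (R$4,373,100 + R$1,486,000) / R$68.25 = 85,847.62, so 85,848 covers.

85,848 covers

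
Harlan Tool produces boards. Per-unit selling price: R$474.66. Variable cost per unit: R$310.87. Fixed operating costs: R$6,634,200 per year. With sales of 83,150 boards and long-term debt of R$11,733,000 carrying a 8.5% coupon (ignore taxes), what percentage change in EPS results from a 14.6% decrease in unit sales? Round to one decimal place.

-33.2%

Contribution at this volume is 83,150 × R$163.79 = R$13,619,138.50.
Operating income = contribution − fixed costs = R$13,619,138.50 − R$6,634,200 = R$6,984,938.50.
Interest = R$997,305.00, so EBIT − I = R$5,987,633.50.
DCL = total CM / (EBIT − I) = R$13,619,138.50 / R$5,987,633.50 = 2.2745.
%ΔEPS = DCL × %ΔSales = 2.2745 × -14.6% = -33.2%.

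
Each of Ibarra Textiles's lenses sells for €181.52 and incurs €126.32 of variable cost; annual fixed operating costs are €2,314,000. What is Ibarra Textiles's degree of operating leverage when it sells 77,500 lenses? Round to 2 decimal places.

At 77,500 units, contribution = 77,500 × €55.20 = €4,278,000.00.
Operating income = contribution − fixed costs = €4,278,000.00 − €2,314,000 = €1,964,000.00.
DOL = contribution ÷ EBIT = €4,278,000.00 ÷ €1,964,000.00 = 2.1782.

2.18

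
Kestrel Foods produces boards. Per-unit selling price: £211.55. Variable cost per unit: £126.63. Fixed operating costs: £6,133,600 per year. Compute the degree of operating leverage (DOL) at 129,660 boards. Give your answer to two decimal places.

2.26

Contribution at this volume is 129,660 × £84.92 = £11,010,727.20.
Operating income = contribution − fixed costs = £11,010,727.20 − £6,133,600 = £4,877,127.20.
So DOL = total CM / EBIT = £11,010,727.20 / £4,877,127.20 = 2.2576.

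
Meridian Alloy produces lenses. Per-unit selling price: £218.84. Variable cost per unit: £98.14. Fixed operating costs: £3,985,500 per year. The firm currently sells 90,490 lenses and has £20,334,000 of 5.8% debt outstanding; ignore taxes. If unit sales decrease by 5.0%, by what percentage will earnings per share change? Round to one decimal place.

Contribution at this volume is 90,490 × £120.70 = £10,922,143.00.
Subtracting fixed costs: EBIT = £10,922,143.00 − £3,985,500 = £6,936,643.00.
Interest = £1,179,372.00, so EBIT − I = £5,757,271.00.
Degree of combined leverage = contribution ÷ (EBIT − I) = £10,922,143.00 ÷ £5,757,271.00 = 1.8971.
EPS therefore changes by 1.8971 × (-5.0%) = -9.5%.

-9.5%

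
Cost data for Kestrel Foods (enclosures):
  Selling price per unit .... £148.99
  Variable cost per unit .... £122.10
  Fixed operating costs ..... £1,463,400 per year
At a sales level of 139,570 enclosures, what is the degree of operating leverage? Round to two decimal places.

1.64

At 139,570 units, contribution = 139,570 × £26.89 = £3,753,037.30.
EBIT = £3,753,037.30 − £1,463,400 = £2,289,637.30.
Degree of operating leverage = £3,753,037.30 / £2,289,637.30 = 1.6391.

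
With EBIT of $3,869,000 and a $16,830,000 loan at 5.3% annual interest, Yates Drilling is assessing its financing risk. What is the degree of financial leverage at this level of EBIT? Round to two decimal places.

Interest = $891,990.00.
Degree of financial leverage = EBIT / (EBIT − interest) = $3,869,000 / $2,977,010.00 = 1.2996.

1.30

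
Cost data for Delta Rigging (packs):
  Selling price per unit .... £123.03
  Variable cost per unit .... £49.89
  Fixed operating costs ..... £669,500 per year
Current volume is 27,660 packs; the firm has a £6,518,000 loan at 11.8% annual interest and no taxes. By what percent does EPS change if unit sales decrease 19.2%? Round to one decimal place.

-66.5%

Total contribution margin = 27,660 × £73.14 = £2,023,052.40.
Subtracting fixed costs: EBIT = £2,023,052.40 − £669,500 = £1,353,552.40.
Interest = £769,124.00, so EBIT − I = £584,428.40.
Degree of combined leverage = contribution ÷ (EBIT − I) = £2,023,052.40 ÷ £584,428.40 = 3.4616.
EPS therefore changes by 3.4616 × (-19.2%) = -66.5%.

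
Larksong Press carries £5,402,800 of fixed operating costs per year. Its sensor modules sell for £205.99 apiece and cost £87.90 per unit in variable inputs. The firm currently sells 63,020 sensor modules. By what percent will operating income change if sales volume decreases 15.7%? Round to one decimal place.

-57.3%

Contribution at this volume is 63,020 × £118.09 = £7,442,031.80.
EBIT = £7,442,031.80 − £5,402,800 = £2,039,231.80.
DOL = contribution ÷ EBIT = £7,442,031.80 ÷ £2,039,231.80 = 3.6494.
Operating income changes by 3.6494 × -15.7% = -57.3%.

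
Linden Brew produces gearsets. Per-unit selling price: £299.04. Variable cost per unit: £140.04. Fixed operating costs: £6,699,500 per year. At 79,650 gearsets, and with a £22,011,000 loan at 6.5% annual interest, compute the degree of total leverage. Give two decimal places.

At 79,650 units, contribution = 79,650 × £159.00 = £12,664,350.00.
Operating income = contribution − fixed costs = £12,664,350.00 − £6,699,500 = £5,964,850.00. Interest = £1,430,715.00, so EBIT − I = £4,534,135.00.
DCL = contribution ÷ (EBIT − I) = £12,664,350.00 ÷ £4,534,135.00 = 2.7931.

2.79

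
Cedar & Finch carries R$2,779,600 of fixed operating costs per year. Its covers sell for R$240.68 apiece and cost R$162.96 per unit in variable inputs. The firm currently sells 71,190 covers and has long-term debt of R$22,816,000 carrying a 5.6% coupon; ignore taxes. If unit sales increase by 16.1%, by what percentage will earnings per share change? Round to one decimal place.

At 71,190 units, contribution = 71,190 × R$77.72 = R$5,532,886.80.
EBIT = R$5,532,886.80 − R$2,779,600 = R$2,753,286.80.
Interest = R$1,277,696.00, so EBIT − I = R$1,475,590.80.
DCL = total CM / (EBIT − I) = R$5,532,886.80 / R$1,475,590.80 = 3.7496.
EPS therefore changes by 3.7496 × (+16.1%) = +60.4%.

+60.4%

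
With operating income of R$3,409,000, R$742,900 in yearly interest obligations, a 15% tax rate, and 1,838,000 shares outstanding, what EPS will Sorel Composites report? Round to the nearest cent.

R$1.23

Pre-tax income = R$3,409,000 − R$742,900.00 = R$2,666,100.00.
After tax at 15%: net income = R$2,666,100.00 × 0.85 = R$2,266,185.00.
EPS = R$2,266,185.00 ÷ 1,838,000 = R$1.23.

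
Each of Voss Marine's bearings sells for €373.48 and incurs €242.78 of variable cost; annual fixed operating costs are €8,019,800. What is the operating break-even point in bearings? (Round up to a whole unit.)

61,361 bearings

Unit CM = price − variable cost = €373.48 − €242.78 = €130.70.
Break-even Q = €8,019,800 / €130.70 = 61,360.37 → 61,361 bearings.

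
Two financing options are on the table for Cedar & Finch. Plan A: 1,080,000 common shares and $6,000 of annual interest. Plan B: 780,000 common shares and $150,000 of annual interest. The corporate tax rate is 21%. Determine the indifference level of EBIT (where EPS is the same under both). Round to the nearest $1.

$524,400

Set EPS_A = EPS_B: (EBIT − $6,000)(1 − 0.21) ÷ 1,080,000 = (EBIT − $150,000)(1 − 0.21) ÷ 780,000.
The (1 − t) factor cancels: (EBIT − 6,000) × 780,000 = (EBIT − 150,000) × 1,080,000.
EBIT × (1,080,000 − 780,000) = 150,000 × 1,080,000 − 6,000 × 780,000 = 157,320,000,000, so EBIT = 157,320,000,000 ÷ 300,000 = 524,400.00.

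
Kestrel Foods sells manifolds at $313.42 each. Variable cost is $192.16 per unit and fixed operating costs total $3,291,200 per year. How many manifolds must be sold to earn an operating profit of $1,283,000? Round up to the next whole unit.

Contribution margin per unit = $313.42 − $192.16 = $121.26.
Need Q such that Q × $121.26 − $3,291,200 = $1,283,000, i.e. Q = $4,574,200 / $121.26 = 37,722.25 → 37,723.

37,723 manifolds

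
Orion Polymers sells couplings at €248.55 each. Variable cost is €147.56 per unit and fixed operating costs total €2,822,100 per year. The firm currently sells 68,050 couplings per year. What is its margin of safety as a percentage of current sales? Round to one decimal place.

Contribution margin per unit = €248.55 − €147.56 = €100.99. Break-even units = €2,822,100 ÷ €100.99 = 27,944.35; break-even revenue = 27,944.35 × €248.55 = €6,945,568.42.
Current sales = 68,050 × €248.55 = €16,913,827.50.
Margin of safety = (€16,913,827.50 − €6,945,568.42) ÷ €16,913,827.50 = 58.9%.

58.9%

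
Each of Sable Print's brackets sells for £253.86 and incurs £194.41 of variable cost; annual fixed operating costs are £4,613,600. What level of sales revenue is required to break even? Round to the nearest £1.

Contribution margin per unit = £253.86 − £194.41 = £59.45, a CM ratio of £59.45 ÷ £253.86 = 0.2342.
Break-even revenue = fixed costs × price ÷ CM = £4,613,600 × £253.86 ÷ £59.45 = £19,700,732.

£19,700,732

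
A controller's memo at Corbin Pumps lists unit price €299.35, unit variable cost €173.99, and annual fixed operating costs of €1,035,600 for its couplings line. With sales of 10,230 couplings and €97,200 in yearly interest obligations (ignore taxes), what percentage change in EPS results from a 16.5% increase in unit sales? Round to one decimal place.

+141.4%

Total contribution margin = 10,230 × €125.36 = €1,282,432.80.
Operating income = contribution − fixed costs = €1,282,432.80 − €1,035,600 = €246,832.80.
Interest = €97,200.00, so EBIT − I = €149,632.80.
DCL = total CM / (EBIT − I) = €1,282,432.80 / €149,632.80 = 8.5705.
%ΔEPS = DCL × %ΔSales = 8.5705 × +16.5% = +141.4%.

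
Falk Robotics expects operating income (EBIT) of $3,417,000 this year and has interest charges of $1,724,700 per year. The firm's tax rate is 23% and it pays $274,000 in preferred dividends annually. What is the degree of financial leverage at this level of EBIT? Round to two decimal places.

2.56

Annual interest charges come to $1,724,700.00.
Preferred dividends grossed up pre-tax: $274,000 / (1 − 0.23) = $355,844.16.
DFL = EBIT ÷ [EBIT − I − D_p/(1−t)] = $3,417,000 ÷ [$3,417,000 − $1,724,700.00 − $355,844.16] = $3,417,000 ÷ $1,336,455.84 = 2.5568.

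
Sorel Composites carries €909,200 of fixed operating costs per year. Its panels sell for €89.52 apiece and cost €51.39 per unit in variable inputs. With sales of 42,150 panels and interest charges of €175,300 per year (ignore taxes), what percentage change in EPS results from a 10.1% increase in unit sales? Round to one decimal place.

+31.1%

At 42,150 units, contribution = 42,150 × €38.13 = €1,607,179.50.
EBIT = €1,607,179.50 − €909,200 = €697,979.50.
After interest of €175,300.00, pre-tax earnings = €522,679.50.
DCL = total CM / (EBIT − I) = €1,607,179.50 / €522,679.50 = 3.0749.
%ΔEPS = DCL × %ΔSales = 3.0749 × +10.1% = +31.1%.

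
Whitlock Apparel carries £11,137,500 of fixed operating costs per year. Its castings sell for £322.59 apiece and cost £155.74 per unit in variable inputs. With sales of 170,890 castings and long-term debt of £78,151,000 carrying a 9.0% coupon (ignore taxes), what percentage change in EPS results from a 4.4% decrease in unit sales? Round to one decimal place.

-12.1%

Contribution at this volume is 170,890 × £166.85 = £28,512,996.50.
Operating income = contribution − fixed costs = £28,512,996.50 − £11,137,500 = £17,375,496.50.
Interest = £7,033,590.00, so EBIT − I = £10,341,906.50.
Degree of combined leverage = contribution ÷ (EBIT − I) = £28,512,996.50 ÷ £10,341,906.50 = 2.7570.
EPS therefore changes by 2.7570 × (-4.4%) = -12.1%.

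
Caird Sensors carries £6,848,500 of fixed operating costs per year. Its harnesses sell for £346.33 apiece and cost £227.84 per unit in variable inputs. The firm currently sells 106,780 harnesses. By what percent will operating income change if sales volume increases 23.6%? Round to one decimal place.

Contribution at this volume is 106,780 × £118.49 = £12,652,362.20.
Operating income = contribution − fixed costs = £12,652,362.20 − £6,848,500 = £5,803,862.20.
So DOL = total CM / EBIT = £12,652,362.20 / £5,803,862.20 = 2.1800.
Operating income changes by 2.1800 × +23.6% = +51.4%.

+51.4%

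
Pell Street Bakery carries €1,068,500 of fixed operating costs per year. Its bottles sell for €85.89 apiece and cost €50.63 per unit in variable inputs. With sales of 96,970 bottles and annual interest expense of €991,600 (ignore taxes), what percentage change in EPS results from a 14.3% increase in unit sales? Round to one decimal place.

+36.0%

Contribution at this volume is 96,970 × €35.26 = €3,419,162.20.
Subtracting fixed costs: EBIT = €3,419,162.20 − €1,068,500 = €2,350,662.20.
Interest = €991,600.00, so EBIT − I = €1,359,062.20.
Degree of combined leverage = contribution ÷ (EBIT − I) = €3,419,162.20 ÷ €1,359,062.20 = 2.5158.
EPS therefore changes by 2.5158 × (+14.3%) = +36.0%.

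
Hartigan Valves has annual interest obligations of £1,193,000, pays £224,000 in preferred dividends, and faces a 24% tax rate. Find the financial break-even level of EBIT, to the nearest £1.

£1,487,737

Grossing the preferred dividend up to pre-tax terms: £224,000 / (1 − 0.24) = £294,736.84.
Financial break-even EBIT = interest + D_p ÷ (1 − t) = £1,193,000 + £294,736.84 = £1,487,736.84.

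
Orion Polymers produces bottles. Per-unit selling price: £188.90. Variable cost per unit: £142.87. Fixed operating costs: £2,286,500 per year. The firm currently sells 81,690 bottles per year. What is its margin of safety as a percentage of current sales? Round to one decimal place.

39.2%

Each unit contributes £188.90 − £142.87 = £46.03. Break-even units = £2,286,500 ÷ £46.03 = 49,674.13; break-even revenue = 49,674.13 × £188.90 = £9,383,442.32.
Current sales = 81,690 × £188.90 = £15,431,241.00.
Margin of safety = (£15,431,241.00 − £9,383,442.32) ÷ £15,431,241.00 = 39.2%.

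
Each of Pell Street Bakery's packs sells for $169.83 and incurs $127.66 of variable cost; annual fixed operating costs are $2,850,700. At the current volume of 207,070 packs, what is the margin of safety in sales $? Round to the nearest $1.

$23,686,158

Contribution margin per unit = $169.83 − $127.66 = $42.17. Break-even units = $2,850,700 ÷ $42.17 = 67,600.19; break-even revenue = 67,600.19 × $169.83 = $11,480,540.22.
Current sales = 207,070 × $169.83 = $35,166,698.10.
Margin of safety = $35,166,698.10 − $11,480,540.22 = $23,686,158.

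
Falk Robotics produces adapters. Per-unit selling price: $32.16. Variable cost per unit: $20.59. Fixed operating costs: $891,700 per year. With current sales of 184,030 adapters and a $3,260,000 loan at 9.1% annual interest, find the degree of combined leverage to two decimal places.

2.26

At 184,030 units, contribution = 184,030 × $11.57 = $2,129,227.10.
Subtracting fixed costs: EBIT = $2,129,227.10 − $891,700 = $1,237,527.10. Interest = $296,660.00.
DOL = $2,129,227.10 ÷ $1,237,527.10 = 1.7205; DFL = $1,237,527.10 ÷ $940,867.10 = 1.3153.
DCL = DOL × DFL = 1.7205 × 1.3153 = 2.2630.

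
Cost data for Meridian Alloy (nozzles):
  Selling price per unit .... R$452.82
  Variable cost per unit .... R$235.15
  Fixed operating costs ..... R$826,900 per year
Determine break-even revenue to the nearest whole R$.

R$1,720,204

CM per unit = R$452.82 − R$235.15 = R$217.67; CM ratio = R$217.67 / R$452.82 = 0.4807.
Break-even revenue = fixed costs × price ÷ CM = R$826,900 × R$452.82 ÷ R$217.67 = R$1,720,204.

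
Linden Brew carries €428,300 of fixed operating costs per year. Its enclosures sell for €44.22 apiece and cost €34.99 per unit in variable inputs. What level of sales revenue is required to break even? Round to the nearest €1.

CM per unit = €44.22 − €34.99 = €9.23; CM ratio = €9.23 / €44.22 = 0.2087.
Break-even revenue = fixed costs × price ÷ CM = €428,300 × €44.22 ÷ €9.23 = €2,051,942.

€2,051,942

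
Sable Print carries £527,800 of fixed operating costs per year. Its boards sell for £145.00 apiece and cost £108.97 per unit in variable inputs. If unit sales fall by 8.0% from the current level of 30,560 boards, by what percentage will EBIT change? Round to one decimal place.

Contribution at this volume is 30,560 × £36.03 = £1,101,076.80.
Subtracting fixed costs: EBIT = £1,101,076.80 − £527,800 = £573,276.80.
So DOL = total CM / EBIT = £1,101,076.80 / £573,276.80 = 1.9207.
%ΔEBIT = DOL × %ΔSales = 1.9207 × -8.0% = -15.4%.

-15.4%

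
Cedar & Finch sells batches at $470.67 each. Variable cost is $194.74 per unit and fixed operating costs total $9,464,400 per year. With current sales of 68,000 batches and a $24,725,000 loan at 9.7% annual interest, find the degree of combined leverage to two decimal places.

2.72

At 68,000 units, contribution = 68,000 × $275.93 = $18,763,240.00.
Subtracting fixed costs: EBIT = $18,763,240.00 − $9,464,400 = $9,298,840.00. Interest = $2,398,325.00, so EBIT − I = $6,900,515.00.
Degree of total leverage = total CM / (EBIT − interest) = $18,763,240.00 / $6,900,515.00 = 2.7191.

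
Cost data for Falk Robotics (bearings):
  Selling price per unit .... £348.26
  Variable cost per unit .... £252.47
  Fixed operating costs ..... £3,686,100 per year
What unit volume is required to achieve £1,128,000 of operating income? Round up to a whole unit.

50,257 bearings

Contribution margin per unit = £348.26 − £252.47 = £95.79.
Units = (FC + target) / CM = (£3,686,100 + £1,128,000) / £95.79 = 50,256.81, so 50,257 bearings.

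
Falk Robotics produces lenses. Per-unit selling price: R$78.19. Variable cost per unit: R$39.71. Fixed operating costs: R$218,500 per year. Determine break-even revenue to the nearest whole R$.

CM per unit = R$78.19 − R$39.71 = R$38.48; CM ratio = R$38.48 / R$78.19 = 0.4921.
Break-even revenue = fixed costs × price ÷ CM = R$218,500 × R$78.19 ÷ R$38.48 = R$443,984.

R$443,984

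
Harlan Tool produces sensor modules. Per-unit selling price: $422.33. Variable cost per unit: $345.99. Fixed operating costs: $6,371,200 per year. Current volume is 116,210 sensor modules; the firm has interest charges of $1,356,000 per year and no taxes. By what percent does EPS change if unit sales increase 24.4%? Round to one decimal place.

+189.2%

Total contribution margin = 116,210 × $76.34 = $8,871,471.40.
Operating income = contribution − fixed costs = $8,871,471.40 − $6,371,200 = $2,500,271.40.
After interest of $1,356,000.00, pre-tax earnings = $1,144,271.40.
Degree of combined leverage = contribution ÷ (EBIT − I) = $8,871,471.40 ÷ $1,144,271.40 = 7.7529.
EPS therefore changes by 7.7529 × (+24.4%) = +189.2%.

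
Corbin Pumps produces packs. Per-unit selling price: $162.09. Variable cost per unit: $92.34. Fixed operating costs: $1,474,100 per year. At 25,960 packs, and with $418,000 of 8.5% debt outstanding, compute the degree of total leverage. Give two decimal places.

Contribution at this volume is 25,960 × $69.75 = $1,810,710.00.
Operating income = contribution − fixed costs = $1,810,710.00 − $1,474,100 = $336,610.00. Interest = $35,530.00.
DOL = $1,810,710.00 ÷ $336,610.00 = 5.3793; DFL = $336,610.00 ÷ $301,080.00 = 1.1180.
Combined leverage = 5.3793 × 1.1180 = 6.0141.

6.01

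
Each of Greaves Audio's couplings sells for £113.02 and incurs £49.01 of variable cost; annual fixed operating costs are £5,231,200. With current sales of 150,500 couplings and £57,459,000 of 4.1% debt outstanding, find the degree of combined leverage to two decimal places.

4.71

Total contribution margin = 150,500 × £64.01 = £9,633,505.00.
Operating income = contribution − fixed costs = £9,633,505.00 − £5,231,200 = £4,402,305.00. Interest = £2,355,819.00, so EBIT − I = £2,046,486.00.
DCL = contribution ÷ (EBIT − I) = £9,633,505.00 ÷ £2,046,486.00 = 4.7073.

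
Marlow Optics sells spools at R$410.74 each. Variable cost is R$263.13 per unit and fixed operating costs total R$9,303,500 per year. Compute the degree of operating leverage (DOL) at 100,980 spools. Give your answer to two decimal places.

Total contribution margin = 100,980 × R$147.61 = R$14,905,657.80.
Subtracting fixed costs: EBIT = R$14,905,657.80 − R$9,303,500 = R$5,602,157.80.
So DOL = total CM / EBIT = R$14,905,657.80 / R$5,602,157.80 = 2.6607.

2.66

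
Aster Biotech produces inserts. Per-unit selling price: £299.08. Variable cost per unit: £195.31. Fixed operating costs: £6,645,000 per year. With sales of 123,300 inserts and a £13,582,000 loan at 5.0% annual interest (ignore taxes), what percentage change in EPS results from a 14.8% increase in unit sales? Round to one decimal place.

Contribution at this volume is 123,300 × £103.77 = £12,794,841.00.
EBIT = £12,794,841.00 − £6,645,000 = £6,149,841.00.
Interest = £679,100.00, so EBIT − I = £5,470,741.00.
Degree of combined leverage = contribution ÷ (EBIT − I) = £12,794,841.00 ÷ £5,470,741.00 = 2.3388.
%ΔEPS = DCL × %ΔSales = 2.3388 × +14.8% = +34.6%.

+34.6%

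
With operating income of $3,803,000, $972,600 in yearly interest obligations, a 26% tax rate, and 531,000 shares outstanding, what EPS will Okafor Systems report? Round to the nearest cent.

Interest = $972,600.00, so EBT = $3,803,000 − $972,600.00 = $2,830,400.00.
Net income = $2,830,400.00 × (1 − 0.26) = $2,094,496.00.
Per share: $2,094,496.00 / 531,000 shares = $3.94.

$3.94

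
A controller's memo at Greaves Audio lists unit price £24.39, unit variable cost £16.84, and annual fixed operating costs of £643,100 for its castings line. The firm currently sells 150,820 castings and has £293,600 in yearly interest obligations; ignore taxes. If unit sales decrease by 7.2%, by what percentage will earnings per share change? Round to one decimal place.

Contribution at this volume is 150,820 × £7.55 = £1,138,691.00.
Operating income = contribution − fixed costs = £1,138,691.00 − £643,100 = £495,591.00.
After interest of £293,600.00, pre-tax earnings = £201,991.00.
Degree of combined leverage = contribution ÷ (EBIT − I) = £1,138,691.00 ÷ £201,991.00 = 5.6373.
%ΔEPS = DCL × %ΔSales = 5.6373 × -7.2% = -40.6%.

-40.6%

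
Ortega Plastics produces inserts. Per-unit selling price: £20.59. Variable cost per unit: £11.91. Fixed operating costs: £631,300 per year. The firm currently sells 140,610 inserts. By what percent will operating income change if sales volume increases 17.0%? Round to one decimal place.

+35.2%

At 140,610 units, contribution = 140,610 × £8.68 = £1,220,494.80.
Subtracting fixed costs: EBIT = £1,220,494.80 − £631,300 = £589,194.80.
Degree of operating leverage = £1,220,494.80 / £589,194.80 = 2.0715.
So EBIT moves 2.0715 × (+17.0%) = +35.2%.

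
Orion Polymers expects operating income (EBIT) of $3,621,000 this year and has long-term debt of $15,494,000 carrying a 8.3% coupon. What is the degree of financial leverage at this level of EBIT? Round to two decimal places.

1.55

Interest = $1,286,002.00.
Degree of financial leverage = EBIT / (EBIT − interest) = $3,621,000 / $2,334,998.00 = 1.5508.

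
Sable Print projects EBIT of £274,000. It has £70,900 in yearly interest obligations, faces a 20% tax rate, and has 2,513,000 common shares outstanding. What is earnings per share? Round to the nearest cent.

Pre-tax income = £274,000 − £70,900.00 = £203,100.00.
Net income = £203,100.00 × (1 − 0.20) = £162,480.00.
EPS = £162,480.00 ÷ 2,513,000 = £0.06.

£0.06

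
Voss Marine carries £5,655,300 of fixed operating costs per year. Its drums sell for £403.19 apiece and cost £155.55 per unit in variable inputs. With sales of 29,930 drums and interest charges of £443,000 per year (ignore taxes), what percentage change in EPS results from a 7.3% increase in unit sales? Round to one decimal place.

Total contribution margin = 29,930 × £247.64 = £7,411,865.20.
Subtracting fixed costs: EBIT = £7,411,865.20 − £5,655,300 = £1,756,565.20.
After interest of £443,000.00, pre-tax earnings = £1,313,565.20.
Degree of combined leverage = contribution ÷ (EBIT − I) = £7,411,865.20 ÷ £1,313,565.20 = 5.6426.
%ΔEPS = DCL × %ΔSales = 5.6426 × +7.3% = +41.2%.

+41.2%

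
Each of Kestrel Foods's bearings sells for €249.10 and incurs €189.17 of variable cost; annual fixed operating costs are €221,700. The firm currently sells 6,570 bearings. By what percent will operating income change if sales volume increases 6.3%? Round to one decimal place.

Contribution at this volume is 6,570 × €59.93 = €393,740.10.
Operating income = contribution − fixed costs = €393,740.10 − €221,700 = €172,040.10.
DOL = contribution ÷ EBIT = €393,740.10 ÷ €172,040.10 = 2.2887.
So EBIT moves 2.2887 × (+6.3%) = +14.4%.

+14.4%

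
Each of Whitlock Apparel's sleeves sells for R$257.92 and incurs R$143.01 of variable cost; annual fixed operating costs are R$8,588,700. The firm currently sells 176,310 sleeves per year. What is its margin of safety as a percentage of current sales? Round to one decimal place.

57.6%

Unit CM = price − variable cost = R$257.92 − R$143.01 = R$114.91. Break-even units = R$8,588,700 ÷ R$114.91 = 74,742.84; break-even revenue = 74,742.84 × R$257.92 = R$19,277,673.87.
Actual sales revenue = 176,310 × R$257.92 = R$45,473,875.20.
Margin of safety = (R$45,473,875.20 − R$19,277,673.87) ÷ R$45,473,875.20 = 57.6%.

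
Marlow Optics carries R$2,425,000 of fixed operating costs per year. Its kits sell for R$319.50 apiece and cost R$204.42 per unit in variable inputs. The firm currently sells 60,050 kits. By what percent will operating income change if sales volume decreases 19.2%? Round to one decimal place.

At 60,050 units, contribution = 60,050 × R$115.08 = R$6,910,554.00.
Subtracting fixed costs: EBIT = R$6,910,554.00 − R$2,425,000 = R$4,485,554.00.
DOL = contribution ÷ EBIT = R$6,910,554.00 ÷ R$4,485,554.00 = 1.5406.
%ΔEBIT = DOL × %ΔSales = 1.5406 × -19.2% = -29.6%.

-29.6%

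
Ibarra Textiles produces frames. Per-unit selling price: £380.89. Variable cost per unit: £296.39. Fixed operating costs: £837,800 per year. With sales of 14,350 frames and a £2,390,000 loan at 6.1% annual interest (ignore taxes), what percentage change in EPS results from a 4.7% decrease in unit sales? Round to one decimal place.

Contribution at this volume is 14,350 × £84.50 = £1,212,575.00.
Subtracting fixed costs: EBIT = £1,212,575.00 − £837,800 = £374,775.00.
Interest = £145,790.00, so EBIT − I = £228,985.00.
Degree of combined leverage = contribution ÷ (EBIT − I) = £1,212,575.00 ÷ £228,985.00 = 5.2954.
EPS therefore changes by 5.2954 × (-4.7%) = -24.9%.

-24.9%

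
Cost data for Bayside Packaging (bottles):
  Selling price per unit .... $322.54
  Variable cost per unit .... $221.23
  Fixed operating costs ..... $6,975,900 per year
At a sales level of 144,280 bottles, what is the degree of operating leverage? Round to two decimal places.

1.91

Contribution at this volume is 144,280 × $101.31 = $14,617,006.80.
Operating income = contribution − fixed costs = $14,617,006.80 − $6,975,900 = $7,641,106.80.
So DOL = total CM / EBIT = $14,617,006.80 / $7,641,106.80 = 1.9129.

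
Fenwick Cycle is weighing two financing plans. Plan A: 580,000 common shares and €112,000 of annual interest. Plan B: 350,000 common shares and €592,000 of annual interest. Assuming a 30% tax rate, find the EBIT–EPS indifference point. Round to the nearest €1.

€1,322,435

At indifference, (EBIT − 112,000)(1 − t)/580,000 = (EBIT − 592,000)(1 − t)/350,000.
The (1 − t) factor cancels: (EBIT − 112,000) × 350,000 = (EBIT − 592,000) × 580,000.
Solving, EBIT = (592,000·580,000 − 112,000·350,000) / (580,000 − 350,000) = 304,160,000,000 / 230,000 = 1,322,434.78.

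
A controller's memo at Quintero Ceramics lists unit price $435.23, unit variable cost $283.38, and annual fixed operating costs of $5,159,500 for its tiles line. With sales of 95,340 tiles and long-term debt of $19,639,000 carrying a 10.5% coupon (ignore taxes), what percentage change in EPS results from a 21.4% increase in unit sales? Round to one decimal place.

+42.7%

Contribution at this volume is 95,340 × $151.85 = $14,477,379.00.
EBIT = $14,477,379.00 − $5,159,500 = $9,317,879.00.
After interest of $2,062,095.00, pre-tax earnings = $7,255,784.00.
Degree of combined leverage = contribution ÷ (EBIT − I) = $14,477,379.00 ÷ $7,255,784.00 = 1.9953.
%ΔEPS = DCL × %ΔSales = 1.9953 × +21.4% = +42.7%.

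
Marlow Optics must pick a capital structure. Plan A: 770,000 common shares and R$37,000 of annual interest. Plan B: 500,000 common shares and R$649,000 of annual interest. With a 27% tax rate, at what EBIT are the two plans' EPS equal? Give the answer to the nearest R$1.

At indifference, (EBIT − 37,000)(1 − t)/770,000 = (EBIT − 649,000)(1 − t)/500,000.
The (1 − t) factor cancels: (EBIT − 37,000) × 500,000 = (EBIT − 649,000) × 770,000.
EBIT × (770,000 − 500,000) = 649,000 × 770,000 − 37,000 × 500,000 = 481,230,000,000, so EBIT = 481,230,000,000 ÷ 270,000 = 1,782,333.33.

R$1,782,333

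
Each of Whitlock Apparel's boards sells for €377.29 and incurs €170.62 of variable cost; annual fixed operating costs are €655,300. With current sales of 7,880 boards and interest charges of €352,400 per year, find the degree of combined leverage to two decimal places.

2.62

Total contribution margin = 7,880 × €206.67 = €1,628,559.60.
Operating income = contribution − fixed costs = €1,628,559.60 − €655,300 = €973,259.60. Interest = €352,400.00.
DOL = €1,628,559.60 ÷ €973,259.60 = 1.6733; DFL = €973,259.60 ÷ €620,859.60 = 1.5676.
Combined leverage = 1.6733 × 1.5676 = 2.6231.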